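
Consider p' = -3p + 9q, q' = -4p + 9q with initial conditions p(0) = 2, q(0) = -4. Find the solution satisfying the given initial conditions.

p(t) = -48te^(3t) + 2e^(3t), q(t) = -32te^(3t) - 4e^(3t)

Coefficient matrix A = [[-3, 9], [-4, 9]].
Characteristic polynomial det(A - λI) = λ^2 - 6λ + 9 = 0.
Single eigenvalue λ = 3 with algebraic multiplicity 2.
Eigenvector v = (-3,-2); generalized eigenvector w with (A-λI)w=v is (-1,-1).
General solution: e^(3t)[c_1·v + c_2·(t·v + w)].
Applying p(0)=2, q(0)=-4 gives c_1=-6, c_2=16.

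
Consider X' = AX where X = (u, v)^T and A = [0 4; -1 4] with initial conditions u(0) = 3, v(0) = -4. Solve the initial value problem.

Coefficient matrix A = [[0, 4], [-1, 4]].
Characteristic polynomial det(A - λI) = λ^2 - 4λ + 4 = 0.
Single eigenvalue λ = 2 with algebraic multiplicity 2.
Eigenvector v = (2,1); generalized eigenvector w with (A-λI)w=v is (-1,0).
General solution: e^(2t)[K_1·v + K_2·(t·v + w)].
Applying u(0)=3, v(0)=-4 gives K_1=-4, K_2=-11.

u(t) = -22te^(2t) + 3e^(2t), v(t) = -11te^(2t) - 4e^(2t)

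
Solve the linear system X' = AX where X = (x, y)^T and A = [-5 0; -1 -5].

Coefficient matrix A = [[-5, 0], [-1, -5]].
Characteristic polynomial det(A - λI) = λ^2 + 10λ + 25 = 0.
Single eigenvalue λ = -5 with algebraic multiplicity 2.
Eigenvector v = (0,1); generalized eigenvector w with (A-λI)w=v is (-1,2).
General solution: e^(-5t)[K_1·v + K_2·(t·v + w)].

x(t) = -K_2e^(-5t), y(t) = K_1e^(-5t) + K_2te^(-5t) + 2K_2e^(-5t)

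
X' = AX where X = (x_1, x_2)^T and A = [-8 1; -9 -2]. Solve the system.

Coefficient matrix A = [[-8, 1], [-9, -2]].
Characteristic polynomial det(A - λI) = λ^2 + 10λ + 25 = 0.
Single eigenvalue λ = -5 with algebraic multiplicity 2.
Eigenvector v = (-1,-3); generalized eigenvector w with (A-λI)w=v is (0,-1).
General solution: e^(-5t)[K_1·v + K_2·(t·v + w)].

x_1(t) = -K_1e^(-5t) - K_2te^(-5t), x_2(t) = -3K_1e^(-5t) - 3K_2te^(-5t) - K_2e^(-5t)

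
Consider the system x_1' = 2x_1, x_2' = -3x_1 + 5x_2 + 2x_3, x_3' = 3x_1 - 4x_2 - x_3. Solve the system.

x_1(t) = C_1e^(2t), x_2(t) = 3C_1e^(2t) - C_2e^(3t) - C_3e^(t), x_3(t) = -3C_1e^(2t) + C_2e^(3t) + 2C_3e^(t)

Coefficient matrix A = [[2, 0, 0], [-3, 5, 2], [3, -4, -1]].
det(A - λI) = 0 gives eigenvalues λ = 2, 3, 1.
For λ=2: eigenvector (1,3,-3).
For λ=3: eigenvector (0,-1,1).
For λ=1: eigenvector (0,-1,2).
General solution: C_1e^(2t)(1,3,-3) + C_2e^(3t)(0,-1,1) + C_3e^(t)(0,-1,2).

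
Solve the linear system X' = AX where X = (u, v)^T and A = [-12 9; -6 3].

u(t) = -3C_1e^(-6t) - C_2e^(-3t), v(t) = -2C_1e^(-6t) - C_2e^(-3t)

Coefficient matrix A = [[-12, 9], [-6, 3]].
Characteristic polynomial det(A - λI) = λ^2 + 9λ + 18 = 0.
Eigenvalues λ = -6, -3.
For λ=-6: (A-λI) row 1 is [-6, 9], so an eigenvector is (-3, -2).
For λ=-3: (A-λI) row 1 is [-9, 9], so an eigenvector is (-1, -1).
General solution: C_1e^(-6t)(-3,-2) + C_2e^(-3t)(-1,-1).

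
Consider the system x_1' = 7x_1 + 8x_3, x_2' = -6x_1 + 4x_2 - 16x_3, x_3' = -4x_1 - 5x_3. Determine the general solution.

Coefficient matrix A = [[7, 0, 8], [-6, 4, -16], [-4, 0, -5]].
det(A - λI) = 0 gives eigenvalues λ = 3, 4, -1.
For λ=3: eigenvector (2,-4,-1).
For λ=4: eigenvector (0,1,0).
For λ=-1: eigenvector (1,-2,-1).
General solution: c_1e^(3t)(2,-4,-1) + c_2e^(4t)(0,1,0) + c_3e^(-t)(1,-2,-1).

x_1(t) = 2c_1e^(3t) + c_3e^(-t), x_2(t) = -4c_1e^(3t) + c_2e^(4t) - 2c_3e^(-t), x_3(t) = -c_1e^(3t) - c_3e^(-t)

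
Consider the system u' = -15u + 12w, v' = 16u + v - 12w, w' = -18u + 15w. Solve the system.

u(t) = -C_1e^(-3t) - 2C_3e^(3t), v(t) = C_1e^(-3t) + C_2e^(t) + 2C_3e^(3t), w(t) = -C_1e^(-3t) - 3C_3e^(3t)

Coefficient matrix A = [[-15, 0, 12], [16, 1, -12], [-18, 0, 15]].
det(A - λI) = 0 gives eigenvalues λ = -3, 1, 3.
For λ=-3: eigenvector (-1,1,-1).
For λ=1: eigenvector (0,1,0).
For λ=3: eigenvector (-2,2,-3).
General solution: C_1e^(-3t)(-1,1,-1) + C_2e^(t)(0,1,0) + C_3e^(3t)(-2,2,-3).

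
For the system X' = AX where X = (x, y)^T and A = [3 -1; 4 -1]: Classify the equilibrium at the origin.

A = [[3,-1],[4,-1]]; det(A-λI) = λ^2 - 2λ + 1.
repeated λ = 1 with a single eigenvector.

unstable improper node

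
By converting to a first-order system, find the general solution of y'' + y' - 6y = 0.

y(t) = c_1e^(-3t) + c_2e^(2t)

Let x_1 = y, x_2 = y'. Then x_1' = x_2 and x_2' = 6x_1 - x_2.
A = [[0,1],[6,-1]]; det(A-λI) = λ^2 + λ - 6.
Eigenvalues λ = -3, 2 with eigenvectors (1,-3), (1,2).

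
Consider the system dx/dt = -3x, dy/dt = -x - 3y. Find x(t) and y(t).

x(t) = -C_2e^(-3t), y(t) = C_1e^(-3t) + C_2te^(-3t) - 2C_2e^(-3t)

Coefficient matrix A = [[-3, 0], [-1, -3]].
Characteristic polynomial det(A - λI) = λ^2 + 6λ + 9 = 0.
Single eigenvalue λ = -3 with algebraic multiplicity 2.
Eigenvector v = (0,1); generalized eigenvector w with (A-λI)w=v is (-1,-2).
General solution: e^(-3t)[C_1·v + C_2·(t·v + w)].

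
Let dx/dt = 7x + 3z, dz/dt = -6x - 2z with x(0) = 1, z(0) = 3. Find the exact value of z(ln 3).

A = [[7,3],[-6,-2]]; eigenvalues λ = 1, 4.
Eigenvectors: (1,-2) for λ=1, (-1,1) for λ=4.
From the initial condition, c_1 = -4, c_2 = -5.
z(ln 3) = (-4)(3^1)(-2) + (-5)(3^4)(1) = -381.

-381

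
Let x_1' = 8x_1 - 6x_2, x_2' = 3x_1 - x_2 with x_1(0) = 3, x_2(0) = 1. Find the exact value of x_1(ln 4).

A = [[8,-6],[3,-1]]; eigenvalues λ = 2, 5.
Eigenvectors: (-1,-1) for λ=2, (2,1) for λ=5.
From the initial condition, c_1 = 1, c_2 = 2.
x_1(ln 4) = (1)(4^2)(-1) + (2)(4^5)(2) = 4080.

4080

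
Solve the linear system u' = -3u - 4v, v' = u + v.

Coefficient matrix A = [[-3, -4], [1, 1]].
Characteristic polynomial det(A - λI) = λ^2 + 2λ + 1 = 0.
Single eigenvalue λ = -1 with algebraic multiplicity 2.
Eigenvector v = (2,-1); generalized eigenvector w with (A-λI)w=v is (-3,1).
General solution: e^(-t)[c_1·v + c_2·(t·v + w)].

u(t) = 2c_1e^(-t) + 2c_2te^(-t) - 3c_2e^(-t), v(t) = -c_1e^(-t) - c_2te^(-t) + c_2e^(-t)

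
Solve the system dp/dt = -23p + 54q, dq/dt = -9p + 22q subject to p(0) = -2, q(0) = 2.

p(t) = 16e^(4t) - 18e^(-5t), q(t) = 8e^(4t) - 6e^(-5t)

Coefficient matrix A = [[-23, 54], [-9, 22]].
Characteristic polynomial det(A - λI) = λ^2 + λ - 20 = 0.
Eigenvalues λ = -5, 4.
For λ=-5: (A-λI) row 1 is [-18, 54], so an eigenvector is (-3, -1).
For λ=4: (A-λI) row 1 is [-27, 54], so an eigenvector is (-2, -1).
General solution: C_1e^(-5t)(-3,-1) + C_2e^(4t)(-2,-1).
Applying p(0)=-2, q(0)=2 gives C_1=6, C_2=-8.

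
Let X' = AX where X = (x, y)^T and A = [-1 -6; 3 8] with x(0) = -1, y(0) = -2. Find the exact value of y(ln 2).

-148

A = [[-1,-6],[3,8]]; eigenvalues λ = 5, 2.
Eigenvectors: (-1,1) for λ=5, (-2,1) for λ=2.
From the initial condition, c_1 = -5, c_2 = 3.
y(ln 2) = (-5)(2^5)(1) + (3)(2^2)(1) = -148.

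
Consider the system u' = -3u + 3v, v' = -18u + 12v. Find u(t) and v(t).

u(t) = K_1e^(3t) - K_2e^(6t), v(t) = 2K_1e^(3t) - 3K_2e^(6t)

Coefficient matrix A = [[-3, 3], [-18, 12]].
Characteristic polynomial det(A - λI) = λ^2 - 9λ + 18 = 0.
Eigenvalues λ = 3, 6.
For λ=3: (A-λI) row 1 is [-6, 3], so an eigenvector is (1, 2).
For λ=6: (A-λI) row 1 is [-9, 3], so an eigenvector is (-1, -3).
General solution: K_1e^(3t)(1,2) + K_2e^(6t)(-1,-3).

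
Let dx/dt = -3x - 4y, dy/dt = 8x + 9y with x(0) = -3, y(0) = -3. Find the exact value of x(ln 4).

6108

A = [[-3,-4],[8,9]]; eigenvalues λ = 5, 1.
Eigenvectors: (-1,2) for λ=5, (-1,1) for λ=1.
From the initial condition, c_1 = -6, c_2 = 9.
x(ln 4) = (-6)(4^5)(-1) + (9)(4^1)(-1) = 6108.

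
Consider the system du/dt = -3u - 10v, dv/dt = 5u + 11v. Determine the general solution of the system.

Coefficient matrix A = [[-3, -10], [5, 11]].
Characteristic polynomial det(A - λI) = λ^2 - 8λ + 17 = 0.
Eigenvalues λ = 4 ± i (complex conjugate pair).
For λ=4+i: an eigenvector is (3,-2) - i(-1,1) = (3 + i, -2 - i).
A real fundamental pair from Re and Im of e^((4+i)t)v: X_1 = e^(4t)(cos(t)·(3,-2) + sin(t)·(-1,1)), X_2 = e^(4t)(sin(t)·(3,-2) - cos(t)·(-1,1)).
General solution: K_1X_1 + K_2X_2.

u(t) = -K_1e^(4t)sin(t) + 3K_1e^(4t)cos(t) + 3K_2e^(4t)sin(t) + K_2e^(4t)cos(t), v(t) = K_1e^(4t)sin(t) - 2K_1e^(4t)cos(t) - 2K_2e^(4t)sin(t) - K_2e^(4t)cos(t)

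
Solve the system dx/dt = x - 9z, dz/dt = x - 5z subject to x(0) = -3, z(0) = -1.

Coefficient matrix A = [[1, -9], [1, -5]].
Characteristic polynomial det(A - λI) = λ^2 + 4λ + 4 = 0.
Single eigenvalue λ = -2 with algebraic multiplicity 2.
Eigenvector v = (-3,-1); generalized eigenvector w with (A-λI)w=v is (2,1).
General solution: e^(-2t)[C_1·v + C_2·(t·v + w)].
Applying x(0)=-3, z(0)=-1 gives C_1=1, C_2=0.

x(t) = -3e^(-2t), z(t) = -e^(-2t)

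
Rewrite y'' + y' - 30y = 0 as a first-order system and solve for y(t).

Let x_1 = y, x_2 = y'. Then x_1' = x_2 and x_2' = 30x_1 - x_2.
A = [[0,1],[30,-1]]; det(A-λI) = λ^2 + λ - 30.
Eigenvalues λ = -6, 5 with eigenvectors (1,-6), (1,5).

y(t) = K_1e^(-6t) + K_2e^(5t)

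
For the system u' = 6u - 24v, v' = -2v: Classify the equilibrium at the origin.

saddle

A = [[6,-24],[0,-2]]; det(A-λI) = λ^2 - 4λ - 12.
λ = -2, 6: opposite signs.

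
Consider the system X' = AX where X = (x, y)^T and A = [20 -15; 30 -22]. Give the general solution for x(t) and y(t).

Coefficient matrix A = [[20, -15], [30, -22]].
Characteristic polynomial det(A - λI) = λ^2 + 2λ + 10 = 0.
Eigenvalues λ = -1 ± 3i (complex conjugate pair).
For λ=-1+3i: an eigenvector is (2,3) - i(-1,-1) = (2 + i, 3 + i).
A real fundamental pair from Re and Im of e^((-1+3i)t)v: X_1 = e^(-t)(cos(3t)·(2,3) + sin(3t)·(-1,-1)), X_2 = e^(-t)(sin(3t)·(2,3) - cos(3t)·(-1,-1)).
General solution: c_1X_1 + c_2X_2.

x(t) = -c_1e^(-t)sin(3t) + 2c_1e^(-t)cos(3t) + 2c_2e^(-t)sin(3t) + c_2e^(-t)cos(3t), y(t) = -c_1e^(-t)sin(3t) + 3c_1e^(-t)cos(3t) + 3c_2e^(-t)sin(3t) + c_2e^(-t)cos(3t)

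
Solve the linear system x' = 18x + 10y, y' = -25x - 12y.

Coefficient matrix A = [[18, 10], [-25, -12]].
Characteristic polynomial det(A - λI) = λ^2 - 6λ + 34 = 0.
Eigenvalues λ = 3 ± 5i (complex conjugate pair).
For λ=3+5i: an eigenvector is (1,-1) - i(1,-2) = (1 - i, -1 + 2i).
A real fundamental pair from Re and Im of e^((3+5i)t)v: X_1 = e^(3t)(cos(5t)·(1,-1) + sin(5t)·(1,-2)), X_2 = e^(3t)(sin(5t)·(1,-1) - cos(5t)·(1,-2)).
General solution: c_1X_1 + c_2X_2.

x(t) = c_1e^(3t)sin(5t) + c_1e^(3t)cos(5t) + c_2e^(3t)sin(5t) - c_2e^(3t)cos(5t), y(t) = -2c_1e^(3t)sin(5t) - c_1e^(3t)cos(5t) - c_2e^(3t)sin(5t) + 2c_2e^(3t)cos(5t)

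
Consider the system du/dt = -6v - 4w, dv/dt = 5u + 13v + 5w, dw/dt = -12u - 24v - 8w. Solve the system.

Coefficient matrix A = [[0, -6, -4], [5, 13, 5], [-12, -24, -8]].
det(A - λI) = 0 gives eigenvalues λ = 4, 3, -2.
For λ=4: eigenvector (-1,0,1).
For λ=3: eigenvector (-2,1,0).
For λ=-2: eigenvector (1,-1,2).
General solution: C_1e^(4t)(-1,0,1) + C_2e^(3t)(-2,1,0) + C_3e^(-2t)(1,-1,2).

u(t) = -C_1e^(4t) - 2C_2e^(3t) + C_3e^(-2t), v(t) = C_2e^(3t) - C_3e^(-2t), w(t) = C_1e^(4t) + 2C_3e^(-2t)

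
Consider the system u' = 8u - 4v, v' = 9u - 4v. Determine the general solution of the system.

Coefficient matrix A = [[8, -4], [9, -4]].
Characteristic polynomial det(A - λI) = λ^2 - 4λ + 4 = 0.
Single eigenvalue λ = 2 with algebraic multiplicity 2.
Eigenvector v = (-2,-3); generalized eigenvector w with (A-λI)w=v is (-1,-1).
General solution: e^(2t)[K_1·v + K_2·(t·v + w)].

u(t) = -2K_1e^(2t) - 2K_2te^(2t) - K_2e^(2t), v(t) = -3K_1e^(2t) - 3K_2te^(2t) - K_2e^(2t)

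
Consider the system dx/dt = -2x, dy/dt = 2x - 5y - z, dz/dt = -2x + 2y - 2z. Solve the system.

x(t) = c_1e^(-2t), y(t) = c_1e^(-2t) - c_2e^(-3t) - c_3e^(-4t), z(t) = -c_1e^(-2t) + 2c_2e^(-3t) + c_3e^(-4t)

Coefficient matrix A = [[-2, 0, 0], [2, -5, -1], [-2, 2, -2]].
det(A - λI) = 0 gives eigenvalues λ = -2, -3, -4.
For λ=-2: eigenvector (1,1,-1).
For λ=-3: eigenvector (0,-1,2).
For λ=-4: eigenvector (0,-1,1).
General solution: c_1e^(-2t)(1,1,-1) + c_2e^(-3t)(0,-1,2) + c_3e^(-4t)(0,-1,1).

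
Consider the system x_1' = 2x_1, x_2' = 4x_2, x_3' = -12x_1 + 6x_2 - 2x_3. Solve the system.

Coefficient matrix A = [[2, 0, 0], [0, 4, 0], [-12, 6, -2]].
det(A - λI) = 0 gives eigenvalues λ = 2, 4, -2.
For λ=2: eigenvector (-1,0,3).
For λ=4: eigenvector (0,1,1).
For λ=-2: eigenvector (0,0,1).
General solution: C_1e^(2t)(-1,0,3) + C_2e^(4t)(0,1,1) + C_3e^(-2t)(0,0,1).

x_1(t) = -C_1e^(2t), x_2(t) = C_2e^(4t), x_3(t) = 3C_1e^(2t) + C_2e^(4t) + C_3e^(-2t)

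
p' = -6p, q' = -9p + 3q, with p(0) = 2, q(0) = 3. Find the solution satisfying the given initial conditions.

p(t) = 2e^(-6t), q(t) = e^(3t) + 2e^(-6t)

Coefficient matrix A = [[-6, 0], [-9, 3]].
Characteristic polynomial det(A - λI) = λ^2 + 3λ - 18 = 0.
Eigenvalues λ = -6, 3.
For λ=-6: (A-λI) row 2 is [-9, 9], so an eigenvector is (1, 1).
For λ=3: (A-λI) row 1 is [-9, 0], so an eigenvector is (0, -1).
General solution: c_1e^(-6t)(1,1) + c_2e^(3t)(0,-1).
Applying p(0)=2, q(0)=3 gives c_1=2, c_2=-1.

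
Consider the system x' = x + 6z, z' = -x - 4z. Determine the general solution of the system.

Coefficient matrix A = [[1, 6], [-1, -4]].
Characteristic polynomial det(A - λI) = λ^2 + 3λ + 2 = 0.
Eigenvalues λ = -2, -1.
For λ=-2: (A-λI) row 1 is [3, 6], so an eigenvector is (2, -1).
For λ=-1: (A-λI) row 1 is [2, 6], so an eigenvector is (3, -1).
General solution: C_1e^(-2t)(2,-1) + C_2e^(-t)(3,-1).

x(t) = 2C_1e^(-2t) + 3C_2e^(-t), z(t) = -C_1e^(-2t) - C_2e^(-t)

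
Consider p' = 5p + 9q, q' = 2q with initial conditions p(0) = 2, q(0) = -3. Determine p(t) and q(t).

Coefficient matrix A = [[5, 9], [0, 2]].
Characteristic polynomial det(A - λI) = λ^2 - 7λ + 10 = 0.
Eigenvalues λ = 2, 5.
For λ=2: (A-λI) row 1 is [3, 9], so an eigenvector is (3, -1).
For λ=5: (A-λI) row 1 is [0, 9], so an eigenvector is (-1, 0).
General solution: C_1e^(2t)(3,-1) + C_2e^(5t)(-1,0).
Applying p(0)=2, q(0)=-3 gives C_1=3, C_2=7.

p(t) = -7e^(5t) + 9e^(2t), q(t) = -3e^(2t)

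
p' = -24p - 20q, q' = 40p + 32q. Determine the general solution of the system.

Coefficient matrix A = [[-24, -20], [40, 32]].
Characteristic polynomial det(A - λI) = λ^2 - 8λ + 32 = 0.
Eigenvalues λ = 4 ± 4i (complex conjugate pair).
For λ=4+4i: an eigenvector is (-2,3) - i(-1,1) = (-2 + i, 3 - i).
A real fundamental pair from Re and Im of e^((4+4i)t)v: X_1 = e^(4t)(cos(4t)·(-2,3) + sin(4t)·(-1,1)), X_2 = e^(4t)(sin(4t)·(-2,3) - cos(4t)·(-1,1)).
General solution: K_1X_1 + K_2X_2.

p(t) = -K_1e^(4t)sin(4t) - 2K_1e^(4t)cos(4t) - 2K_2e^(4t)sin(4t) + K_2e^(4t)cos(4t), q(t) = K_1e^(4t)sin(4t) + 3K_1e^(4t)cos(4t) + 3K_2e^(4t)sin(4t) - K_2e^(4t)cos(4t)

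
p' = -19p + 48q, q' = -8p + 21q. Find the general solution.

Coefficient matrix A = [[-19, 48], [-8, 21]].
Characteristic polynomial det(A - λI) = λ^2 - 2λ - 15 = 0.
Eigenvalues λ = -3, 5.
For λ=-3: (A-λI) row 1 is [-16, 48], so an eigenvector is (3, 1).
For λ=5: (A-λI) row 1 is [-24, 48], so an eigenvector is (-2, -1).
General solution: c_1e^(-3t)(3,1) + c_2e^(5t)(-2,-1).

p(t) = 3c_1e^(-3t) - 2c_2e^(5t), q(t) = c_1e^(-3t) - c_2e^(5t)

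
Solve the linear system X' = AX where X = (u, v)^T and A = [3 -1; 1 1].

u(t) = -C_1e^(2t) - C_2te^(2t) + C_2e^(2t), v(t) = -C_1e^(2t) - C_2te^(2t) + 2C_2e^(2t)

Coefficient matrix A = [[3, -1], [1, 1]].
Characteristic polynomial det(A - λI) = λ^2 - 4λ + 4 = 0.
Single eigenvalue λ = 2 with algebraic multiplicity 2.
Eigenvector v = (-1,-1); generalized eigenvector w with (A-λI)w=v is (1,2).
General solution: e^(2t)[C_1·v + C_2·(t·v + w)].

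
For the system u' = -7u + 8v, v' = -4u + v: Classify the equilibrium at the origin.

A = [[-7,8],[-4,1]]; det(A-λI) = λ^2 + 6λ + 25.
λ = -3 ± 4i: negative real part.

stable spiral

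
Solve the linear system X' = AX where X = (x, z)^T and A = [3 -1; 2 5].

Coefficient matrix A = [[3, -1], [2, 5]].
Characteristic polynomial det(A - λI) = λ^2 - 8λ + 17 = 0.
Eigenvalues λ = 4 ± i (complex conjugate pair).
For λ=4+i: an eigenvector is (0,1) - i(-1,1) = (0 + i, 1 - i).
A real fundamental pair from Re and Im of e^((4+i)t)v: X_1 = e^(4t)(cos(t)·(0,1) + sin(t)·(-1,1)), X_2 = e^(4t)(sin(t)·(0,1) - cos(t)·(-1,1)).
General solution: C_1X_1 + C_2X_2.

x(t) = -C_1e^(4t)sin(t) + C_2e^(4t)cos(t), z(t) = C_1e^(4t)sin(t) + C_1e^(4t)cos(t) + C_2e^(4t)sin(t) - C_2e^(4t)cos(t)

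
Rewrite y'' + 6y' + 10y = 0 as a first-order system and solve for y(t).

Let x_1 = y, x_2 = y'. Then x_1' = x_2 and x_2' = -10x_1 - 6x_2.
A = [[0,1],[-10,-6]]; det(A-λI) = λ^2 + 6λ + 10.
Eigenvalues λ = -3 ± i.

y(t) = c_1e^(-3t)cos(t) + c_2e^(-3t)sin(t)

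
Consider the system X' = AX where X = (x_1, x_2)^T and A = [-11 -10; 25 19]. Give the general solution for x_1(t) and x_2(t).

x_1(t) = C_1e^(4t)sin(5t) + C_1e^(4t)cos(5t) + C_2e^(4t)sin(5t) - C_2e^(4t)cos(5t), x_2(t) = -C_1e^(4t)sin(5t) - 2C_1e^(4t)cos(5t) - 2C_2e^(4t)sin(5t) + C_2e^(4t)cos(5t)

Coefficient matrix A = [[-11, -10], [25, 19]].
Characteristic polynomial det(A - λI) = λ^2 - 8λ + 41 = 0.
Eigenvalues λ = 4 ± 5i (complex conjugate pair).
For λ=4+5i: an eigenvector is (1,-2) - i(1,-1) = (1 - i, -2 + i).
A real fundamental pair from Re and Im of e^((4+5i)t)v: X_1 = e^(4t)(cos(5t)·(1,-2) + sin(5t)·(1,-1)), X_2 = e^(4t)(sin(5t)·(1,-2) - cos(5t)·(1,-1)).
General solution: C_1X_1 + C_2X_2.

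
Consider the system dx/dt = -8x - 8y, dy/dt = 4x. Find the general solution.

Coefficient matrix A = [[-8, -8], [4, 0]].
Characteristic polynomial det(A - λI) = λ^2 + 8λ + 32 = 0.
Eigenvalues λ = -4 ± 4i (complex conjugate pair).
For λ=-4+4i: an eigenvector is (-1,0) - i(1,-1) = (-1 - i, 0 + i).
A real fundamental pair from Re and Im of e^((-4+4i)t)v: X_1 = e^(-4t)(cos(4t)·(-1,0) + sin(4t)·(1,-1)), X_2 = e^(-4t)(sin(4t)·(-1,0) - cos(4t)·(1,-1)).
General solution: c_1X_1 + c_2X_2.

x(t) = c_1e^(-4t)sin(4t) - c_1e^(-4t)cos(4t) - c_2e^(-4t)sin(4t) - c_2e^(-4t)cos(4t), y(t) = -c_1e^(-4t)sin(4t) + c_2e^(-4t)cos(4t)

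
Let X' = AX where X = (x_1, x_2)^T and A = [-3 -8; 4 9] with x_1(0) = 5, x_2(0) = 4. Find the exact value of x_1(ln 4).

-13240

A = [[-3,-8],[4,9]]; eigenvalues λ = 5, 1.
Eigenvectors: (1,-1) for λ=5, (2,-1) for λ=1.
From the initial condition, c_1 = -13, c_2 = 9.
x_1(ln 4) = (-13)(4^5)(1) + (9)(4^1)(2) = -13240.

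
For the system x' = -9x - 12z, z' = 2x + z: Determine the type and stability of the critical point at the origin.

stable node

A = [[-9,-12],[2,1]]; det(A-λI) = λ^2 + 8λ + 15.
λ = -3, -5: both negative.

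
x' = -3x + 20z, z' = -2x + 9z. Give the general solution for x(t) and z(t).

Coefficient matrix A = [[-3, 20], [-2, 9]].
Characteristic polynomial det(A - λI) = λ^2 - 6λ + 13 = 0.
Eigenvalues λ = 3 ± 2i (complex conjugate pair).
For λ=3+2i: an eigenvector is (-3,-1) - i(-1,0) = (-3 + i, -1).
A real fundamental pair from Re and Im of e^((3+2i)t)v: X_1 = e^(3t)(cos(2t)·(-3,-1) + sin(2t)·(-1,0)), X_2 = e^(3t)(sin(2t)·(-3,-1) - cos(2t)·(-1,0)).
General solution: K_1X_1 + K_2X_2.

x(t) = -K_1e^(3t)sin(2t) - 3K_1e^(3t)cos(2t) - 3K_2e^(3t)sin(2t) + K_2e^(3t)cos(2t), z(t) = -K_1e^(3t)cos(2t) - K_2e^(3t)sin(2t)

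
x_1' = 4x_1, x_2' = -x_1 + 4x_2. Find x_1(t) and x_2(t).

Coefficient matrix A = [[4, 0], [-1, 4]].
Characteristic polynomial det(A - λI) = λ^2 - 8λ + 16 = 0.
Single eigenvalue λ = 4 with algebraic multiplicity 2.
Eigenvector v = (0,1); generalized eigenvector w with (A-λI)w=v is (-1,-2).
General solution: e^(4t)[c_1·v + c_2·(t·v + w)].

x_1(t) = -c_2e^(4t), x_2(t) = c_1e^(4t) + c_2te^(4t) - 2c_2e^(4t)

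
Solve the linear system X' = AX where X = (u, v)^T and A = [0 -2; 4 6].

u(t) = C_1e^(2t) + C_2e^(4t), v(t) = -C_1e^(2t) - 2C_2e^(4t)

Coefficient matrix A = [[0, -2], [4, 6]].
Characteristic polynomial det(A - λI) = λ^2 - 6λ + 8 = 0.
Eigenvalues λ = 2, 4.
For λ=2: (A-λI) row 1 is [-2, -2], so an eigenvector is (1, -1).
For λ=4: (A-λI) row 1 is [-4, -2], so an eigenvector is (1, -2).
General solution: C_1e^(2t)(1,-1) + C_2e^(4t)(1,-2).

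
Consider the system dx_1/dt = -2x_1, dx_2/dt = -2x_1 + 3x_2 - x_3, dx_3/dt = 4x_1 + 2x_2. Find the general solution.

x_1(t) = c_1e^(-2t), x_2(t) = -c_2e^(t) + c_3e^(2t), x_3(t) = -2c_1e^(-2t) - 2c_2e^(t) + c_3e^(2t)

Coefficient matrix A = [[-2, 0, 0], [-2, 3, -1], [4, 2, 0]].
det(A - λI) = 0 gives eigenvalues λ = -2, 1, 2.
For λ=-2: eigenvector (1,0,-2).
For λ=1: eigenvector (0,-1,-2).
For λ=2: eigenvector (0,1,1).
General solution: c_1e^(-2t)(1,0,-2) + c_2e^(t)(0,-1,-2) + c_3e^(2t)(0,1,1).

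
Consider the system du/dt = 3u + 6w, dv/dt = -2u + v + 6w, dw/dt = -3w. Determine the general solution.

u(t) = -c_1e^(-3t) - c_3e^(3t), v(t) = -2c_1e^(-3t) + c_2e^(t) + c_3e^(3t), w(t) = c_1e^(-3t)

Coefficient matrix A = [[3, 0, 6], [-2, 1, 6], [0, 0, -3]].
det(A - λI) = 0 gives eigenvalues λ = -3, 1, 3.
For λ=-3: eigenvector (-1,-2,1).
For λ=1: eigenvector (0,1,0).
For λ=3: eigenvector (-1,1,0).
General solution: c_1e^(-3t)(-1,-2,1) + c_2e^(t)(0,1,0) + c_3e^(3t)(-1,1,0).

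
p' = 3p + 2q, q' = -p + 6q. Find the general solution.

p(t) = c_1e^(5t) + 2c_2e^(4t), q(t) = c_1e^(5t) + c_2e^(4t)

Coefficient matrix A = [[3, 2], [-1, 6]].
Characteristic polynomial det(A - λI) = λ^2 - 9λ + 20 = 0.
Eigenvalues λ = 5, 4.
For λ=5: (A-λI) row 1 is [-2, 2], so an eigenvector is (1, 1).
For λ=4: (A-λI) row 1 is [-1, 2], so an eigenvector is (2, 1).
General solution: c_1e^(5t)(1,1) + c_2e^(4t)(2,1).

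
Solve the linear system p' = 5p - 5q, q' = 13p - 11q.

Coefficient matrix A = [[5, -5], [13, -11]].
Characteristic polynomial det(A - λI) = λ^2 + 6λ + 10 = 0.
Eigenvalues λ = -3 ± i (complex conjugate pair).
For λ=-3+i: an eigenvector is (2,3) - i(1,2) = (2 - i, 3 - 2i).
A real fundamental pair from Re and Im of e^((-3+i)t)v: X_1 = e^(-3t)(cos(t)·(2,3) + sin(t)·(1,2)), X_2 = e^(-3t)(sin(t)·(2,3) - cos(t)·(1,2)).
General solution: C_1X_1 + C_2X_2.

p(t) = C_1e^(-3t)sin(t) + 2C_1e^(-3t)cos(t) + 2C_2e^(-3t)sin(t) - C_2e^(-3t)cos(t), q(t) = 2C_1e^(-3t)sin(t) + 3C_1e^(-3t)cos(t) + 3C_2e^(-3t)sin(t) - 2C_2e^(-3t)cos(t)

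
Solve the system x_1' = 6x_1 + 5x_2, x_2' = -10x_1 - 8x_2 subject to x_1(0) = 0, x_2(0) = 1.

Coefficient matrix A = [[6, 5], [-10, -8]].
Characteristic polynomial det(A - λI) = λ^2 + 2λ + 2 = 0.
Eigenvalues λ = -1 ± i (complex conjugate pair).
For λ=-1+i: an eigenvector is (2,-3) - i(-1,1) = (2 + i, -3 - i).
A real fundamental pair from Re and Im of e^((-1+i)t)v: X_1 = e^(-t)(cos(t)·(2,-3) + sin(t)·(-1,1)), X_2 = e^(-t)(sin(t)·(2,-3) - cos(t)·(-1,1)).
General solution: K_1X_1 + K_2X_2.
Applying x_1(0)=0, x_2(0)=1 gives K_1=-1, K_2=2.

x_1(t) = 5e^(-t)sin(t), x_2(t) = -7e^(-t)sin(t) + e^(-t)cos(t)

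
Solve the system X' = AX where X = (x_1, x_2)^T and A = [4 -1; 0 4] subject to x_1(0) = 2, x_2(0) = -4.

x_1(t) = 4te^(4t) + 2e^(4t), x_2(t) = -4e^(4t)

Coefficient matrix A = [[4, -1], [0, 4]].
Characteristic polynomial det(A - λI) = λ^2 - 8λ + 16 = 0.
Single eigenvalue λ = 4 with algebraic multiplicity 2.
Eigenvector v = (-1,0); generalized eigenvector w with (A-λI)w=v is (2,1).
General solution: e^(4t)[C_1·v + C_2·(t·v + w)].
Applying x_1(0)=2, x_2(0)=-4 gives C_1=-10, C_2=-4.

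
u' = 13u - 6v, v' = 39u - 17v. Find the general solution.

Coefficient matrix A = [[13, -6], [39, -17]].
Characteristic polynomial det(A - λI) = λ^2 + 4λ + 13 = 0.
Eigenvalues λ = -2 ± 3i (complex conjugate pair).
For λ=-2+3i: an eigenvector is (-1,-2) - i(-1,-3) = (-1 + i, -2 + 3i).
A real fundamental pair from Re and Im of e^((-2+3i)t)v: X_1 = e^(-2t)(cos(3t)·(-1,-2) + sin(3t)·(-1,-3)), X_2 = e^(-2t)(sin(3t)·(-1,-2) - cos(3t)·(-1,-3)).
General solution: c_1X_1 + c_2X_2.

u(t) = -c_1e^(-2t)sin(3t) - c_1e^(-2t)cos(3t) - c_2e^(-2t)sin(3t) + c_2e^(-2t)cos(3t), v(t) = -3c_1e^(-2t)sin(3t) - 2c_1e^(-2t)cos(3t) - 2c_2e^(-2t)sin(3t) + 3c_2e^(-2t)cos(3t)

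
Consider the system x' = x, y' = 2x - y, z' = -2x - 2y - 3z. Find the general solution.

x(t) = C_1e^(t), y(t) = C_1e^(t) + C_2e^(-t), z(t) = -C_1e^(t) - C_2e^(-t) + C_3e^(-3t)

Coefficient matrix A = [[1, 0, 0], [2, -1, 0], [-2, -2, -3]].
det(A - λI) = 0 gives eigenvalues λ = 1, -1, -3.
For λ=1: eigenvector (1,1,-1).
For λ=-1: eigenvector (0,1,-1).
For λ=-3: eigenvector (0,0,1).
General solution: C_1e^(t)(1,1,-1) + C_2e^(-t)(0,1,-1) + C_3e^(-3t)(0,0,1).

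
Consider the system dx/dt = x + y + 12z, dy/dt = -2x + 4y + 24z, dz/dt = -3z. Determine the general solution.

Coefficient matrix A = [[1, 1, 12], [-2, 4, 24], [0, 0, -3]].
det(A - λI) = 0 gives eigenvalues λ = 2, 3, -3.
For λ=2: eigenvector (1,1,0).
For λ=3: eigenvector (1,2,0).
For λ=-3: eigenvector (-2,-4,1).
General solution: C_1e^(2t)(1,1,0) + C_2e^(3t)(1,2,0) + C_3e^(-3t)(-2,-4,1).

x(t) = C_1e^(2t) + C_2e^(3t) - 2C_3e^(-3t), y(t) = C_1e^(2t) + 2C_2e^(3t) - 4C_3e^(-3t), z(t) = C_3e^(-3t)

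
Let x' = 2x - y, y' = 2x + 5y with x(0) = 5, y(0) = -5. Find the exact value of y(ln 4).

A = [[2,-1],[2,5]]; eigenvalues λ = 4, 3.
Eigenvectors: (1,-2) for λ=4, (-1,1) for λ=3.
From the initial condition, c_1 = 0, c_2 = -5.
y(ln 4) = (0)(4^4)(-2) + (-5)(4^3)(1) = -320.

-320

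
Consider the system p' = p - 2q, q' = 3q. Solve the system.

p(t) = -K_1e^(t) - K_2e^(3t), q(t) = K_2e^(3t)

Coefficient matrix A = [[1, -2], [0, 3]].
Characteristic polynomial det(A - λI) = λ^2 - 4λ + 3 = 0.
Eigenvalues λ = 1, 3.
For λ=1: (A-λI) row 1 is [0, -2], so an eigenvector is (-1, 0).
For λ=3: (A-λI) row 1 is [-2, -2], so an eigenvector is (-1, 1).
General solution: K_1e^(t)(-1,0) + K_2e^(3t)(-1,1).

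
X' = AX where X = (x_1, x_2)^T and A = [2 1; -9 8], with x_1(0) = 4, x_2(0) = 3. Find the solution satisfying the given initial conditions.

x_1(t) = -9te^(5t) + 4e^(5t), x_2(t) = -27te^(5t) + 3e^(5t)

Coefficient matrix A = [[2, 1], [-9, 8]].
Characteristic polynomial det(A - λI) = λ^2 - 10λ + 25 = 0.
Single eigenvalue λ = 5 with algebraic multiplicity 2.
Eigenvector v = (1,3); generalized eigenvector w with (A-λI)w=v is (0,1).
General solution: e^(5t)[K_1·v + K_2·(t·v + w)].
Applying x_1(0)=4, x_2(0)=3 gives K_1=4, K_2=-9.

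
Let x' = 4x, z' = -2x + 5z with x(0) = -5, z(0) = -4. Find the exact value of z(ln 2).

32

A = [[4,0],[-2,5]]; eigenvalues λ = 4, 5.
Eigenvectors: (1,2) for λ=4, (0,1) for λ=5.
From the initial condition, c_1 = -5, c_2 = 6.
z(ln 2) = (-5)(2^4)(2) + (6)(2^5)(1) = 32.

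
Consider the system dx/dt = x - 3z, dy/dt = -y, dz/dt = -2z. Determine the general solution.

x(t) = c_1e^(t) + c_3e^(-2t), y(t) = c_2e^(-t), z(t) = c_3e^(-2t)

Coefficient matrix A = [[1, 0, -3], [0, -1, 0], [0, 0, -2]].
det(A - λI) = 0 gives eigenvalues λ = 1, -1, -2.
For λ=1: eigenvector (1,0,0).
For λ=-1: eigenvector (0,1,0).
For λ=-2: eigenvector (1,0,1).
General solution: c_1e^(t)(1,0,0) + c_2e^(-t)(0,1,0) + c_3e^(-2t)(1,0,1).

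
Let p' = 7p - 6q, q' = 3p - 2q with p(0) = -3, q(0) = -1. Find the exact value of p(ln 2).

-62

A = [[7,-6],[3,-2]]; eigenvalues λ = 4, 1.
Eigenvectors: (2,1) for λ=4, (1,1) for λ=1.
From the initial condition, c_1 = -2, c_2 = 1.
p(ln 2) = (-2)(2^4)(2) + (1)(2^1)(1) = -62.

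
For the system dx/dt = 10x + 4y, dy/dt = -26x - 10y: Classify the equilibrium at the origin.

center

A = [[10,4],[-26,-10]]; det(A-λI) = λ^2 + 4.
λ = 0 ± 2i: zero real part.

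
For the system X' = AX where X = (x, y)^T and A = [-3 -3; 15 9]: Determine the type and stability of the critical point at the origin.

A = [[-3,-3],[15,9]]; det(A-λI) = λ^2 - 6λ + 18.
λ = 3 ± 3i: positive real part.

unstable spiral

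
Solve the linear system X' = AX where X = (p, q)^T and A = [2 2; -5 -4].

p(t) = K_1e^(-t)sin(t) - K_1e^(-t)cos(t) - K_2e^(-t)sin(t) - K_2e^(-t)cos(t), q(t) = -K_1e^(-t)sin(t) + 2K_1e^(-t)cos(t) + 2K_2e^(-t)sin(t) + K_2e^(-t)cos(t)

Coefficient matrix A = [[2, 2], [-5, -4]].
Characteristic polynomial det(A - λI) = λ^2 + 2λ + 2 = 0.
Eigenvalues λ = -1 ± i (complex conjugate pair).
For λ=-1+i: an eigenvector is (-1,2) - i(1,-1) = (-1 - i, 2 + i).
A real fundamental pair from Re and Im of e^((-1+i)t)v: X_1 = e^(-t)(cos(t)·(-1,2) + sin(t)·(1,-1)), X_2 = e^(-t)(sin(t)·(-1,2) - cos(t)·(1,-1)).
General solution: K_1X_1 + K_2X_2.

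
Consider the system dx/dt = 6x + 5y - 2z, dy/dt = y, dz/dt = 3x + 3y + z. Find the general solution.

Coefficient matrix A = [[6, 5, -2], [0, 1, 0], [3, 3, 1]].
det(A - λI) = 0 gives eigenvalues λ = 4, 1, 3.
For λ=4: eigenvector (1,0,1).
For λ=1: eigenvector (-1,1,0).
For λ=3: eigenvector (2,0,3).
General solution: c_1e^(4t)(1,0,1) + c_2e^(t)(-1,1,0) + c_3e^(3t)(2,0,3).

x(t) = c_1e^(4t) - c_2e^(t) + 2c_3e^(3t), y(t) = c_2e^(t), z(t) = c_1e^(4t) + 3c_3e^(3t)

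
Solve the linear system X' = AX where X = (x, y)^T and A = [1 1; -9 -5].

Coefficient matrix A = [[1, 1], [-9, -5]].
Characteristic polynomial det(A - λI) = λ^2 + 4λ + 4 = 0.
Single eigenvalue λ = -2 with algebraic multiplicity 2.
Eigenvector v = (1,-3); generalized eigenvector w with (A-λI)w=v is (1,-2).
General solution: e^(-2t)[K_1·v + K_2·(t·v + w)].

x(t) = K_1e^(-2t) + K_2te^(-2t) + K_2e^(-2t), y(t) = -3K_1e^(-2t) - 3K_2te^(-2t) - 2K_2e^(-2t)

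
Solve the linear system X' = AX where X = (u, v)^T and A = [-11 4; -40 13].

Coefficient matrix A = [[-11, 4], [-40, 13]].
Characteristic polynomial det(A - λI) = λ^2 - 2λ + 17 = 0.
Eigenvalues λ = 1 ± 4i (complex conjugate pair).
For λ=1+4i: an eigenvector is (-1,-3) - i(0,1) = (-1, -3 - i).
A real fundamental pair from Re and Im of e^((1+4i)t)v: X_1 = e^(t)(cos(4t)·(-1,-3) + sin(4t)·(0,1)), X_2 = e^(t)(sin(4t)·(-1,-3) - cos(4t)·(0,1)).
General solution: c_1X_1 + c_2X_2.

u(t) = -c_1e^(t)cos(4t) - c_2e^(t)sin(4t), v(t) = c_1e^(t)sin(4t) - 3c_1e^(t)cos(4t) - 3c_2e^(t)sin(4t) - c_2e^(t)cos(4t)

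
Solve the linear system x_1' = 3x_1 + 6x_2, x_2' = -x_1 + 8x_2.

Coefficient matrix A = [[3, 6], [-1, 8]].
Characteristic polynomial det(A - λI) = λ^2 - 11λ + 30 = 0.
Eigenvalues λ = 6, 5.
For λ=6: (A-λI) row 1 is [-3, 6], so an eigenvector is (-2, -1).
For λ=5: (A-λI) row 1 is [-2, 6], so an eigenvector is (3, 1).
General solution: c_1e^(6t)(-2,-1) + c_2e^(5t)(3,1).

x_1(t) = -2c_1e^(6t) + 3c_2e^(5t), x_2(t) = -c_1e^(6t) + c_2e^(5t)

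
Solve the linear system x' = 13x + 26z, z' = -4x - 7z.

x(t) = -2c_1e^(3t)sin(2t) - 3c_1e^(3t)cos(2t) - 3c_2e^(3t)sin(2t) + 2c_2e^(3t)cos(2t), z(t) = c_1e^(3t)sin(2t) + c_1e^(3t)cos(2t) + c_2e^(3t)sin(2t) - c_2e^(3t)cos(2t)

Coefficient matrix A = [[13, 26], [-4, -7]].
Characteristic polynomial det(A - λI) = λ^2 - 6λ + 13 = 0.
Eigenvalues λ = 3 ± 2i (complex conjugate pair).
For λ=3+2i: an eigenvector is (-3,1) - i(-2,1) = (-3 + 2i, 1 - i).
A real fundamental pair from Re and Im of e^((3+2i)t)v: X_1 = e^(3t)(cos(2t)·(-3,1) + sin(2t)·(-2,1)), X_2 = e^(3t)(sin(2t)·(-3,1) - cos(2t)·(-2,1)).
General solution: c_1X_1 + c_2X_2.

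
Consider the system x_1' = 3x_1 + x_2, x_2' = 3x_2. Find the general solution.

x_1(t) = c_1e^(3t) + c_2te^(3t) + 2c_2e^(3t), x_2(t) = c_2e^(3t)

Coefficient matrix A = [[3, 1], [0, 3]].
Characteristic polynomial det(A - λI) = λ^2 - 6λ + 9 = 0.
Single eigenvalue λ = 3 with algebraic multiplicity 2.
Eigenvector v = (1,0); generalized eigenvector w with (A-λI)w=v is (2,1).
General solution: e^(3t)[c_1·v + c_2·(t·v + w)].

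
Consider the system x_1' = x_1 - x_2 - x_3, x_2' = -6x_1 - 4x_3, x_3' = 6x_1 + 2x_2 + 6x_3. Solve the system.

x_1(t) = K_1e^(t) + K_2e^(2t), x_2(t) = 2K_1e^(t) + K_2e^(2t) + K_3e^(4t), x_3(t) = -2K_1e^(t) - 2K_2e^(2t) - K_3e^(4t)

Coefficient matrix A = [[1, -1, -1], [-6, 0, -4], [6, 2, 6]].
det(A - λI) = 0 gives eigenvalues λ = 1, 2, 4.
For λ=1: eigenvector (1,2,-2).
For λ=2: eigenvector (1,1,-2).
For λ=4: eigenvector (0,1,-1).
General solution: K_1e^(t)(1,2,-2) + K_2e^(2t)(1,1,-2) + K_3e^(4t)(0,1,-1).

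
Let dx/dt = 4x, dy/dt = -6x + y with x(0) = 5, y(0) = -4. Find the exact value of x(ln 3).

405

A = [[4,0],[-6,1]]; eigenvalues λ = 1, 4.
Eigenvectors: (0,1) for λ=1, (-1,2) for λ=4.
From the initial condition, c_1 = 6, c_2 = -5.
x(ln 3) = (6)(3^1)(0) + (-5)(3^4)(-1) = 405.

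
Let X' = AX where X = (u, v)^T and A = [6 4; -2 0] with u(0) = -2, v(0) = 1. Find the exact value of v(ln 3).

81

A = [[6,4],[-2,0]]; eigenvalues λ = 4, 2.
Eigenvectors: (2,-1) for λ=4, (-1,1) for λ=2.
From the initial condition, c_1 = -1, c_2 = 0.
v(ln 3) = (-1)(3^4)(-1) + (0)(3^2)(1) = 81.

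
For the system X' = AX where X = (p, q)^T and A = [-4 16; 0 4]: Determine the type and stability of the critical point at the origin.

A = [[-4,16],[0,4]]; det(A-λI) = λ^2 - 16.
λ = -4, 4: opposite signs.

saddle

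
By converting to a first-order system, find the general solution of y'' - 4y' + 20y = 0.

y(t) = c_1e^(2t)cos(4t) + c_2e^(2t)sin(4t)

Let x_1 = y, x_2 = y'. Then x_1' = x_2 and x_2' = -20x_1 + 4x_2.
A = [[0,1],[-20,4]]; det(A-λI) = λ^2 - 4λ + 20.
Eigenvalues λ = 2 ± 4i.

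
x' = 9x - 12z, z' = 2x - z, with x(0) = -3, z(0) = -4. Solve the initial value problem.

Coefficient matrix A = [[9, -12], [2, -1]].
Characteristic polynomial det(A - λI) = λ^2 - 8λ + 15 = 0.
Eigenvalues λ = 3, 5.
For λ=3: (A-λI) row 1 is [6, -12], so an eigenvector is (-2, -1).
For λ=5: (A-λI) row 1 is [4, -12], so an eigenvector is (3, 1).
General solution: C_1e^(3t)(-2,-1) + C_2e^(5t)(3,1).
Applying x(0)=-3, z(0)=-4 gives C_1=9, C_2=5.

x(t) = 15e^(5t) - 18e^(3t), z(t) = 5e^(5t) - 9e^(3t)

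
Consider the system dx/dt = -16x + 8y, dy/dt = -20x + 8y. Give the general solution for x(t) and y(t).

x(t) = -c_1e^(-4t)sin(4t) + c_1e^(-4t)cos(4t) + c_2e^(-4t)sin(4t) + c_2e^(-4t)cos(4t), y(t) = -2c_1e^(-4t)sin(4t) + c_1e^(-4t)cos(4t) + c_2e^(-4t)sin(4t) + 2c_2e^(-4t)cos(4t)

Coefficient matrix A = [[-16, 8], [-20, 8]].
Characteristic polynomial det(A - λI) = λ^2 + 8λ + 32 = 0.
Eigenvalues λ = -4 ± 4i (complex conjugate pair).
For λ=-4+4i: an eigenvector is (1,1) - i(-1,-2) = (1 + i, 1 + 2i).
A real fundamental pair from Re and Im of e^((-4+4i)t)v: X_1 = e^(-4t)(cos(4t)·(1,1) + sin(4t)·(-1,-2)), X_2 = e^(-4t)(sin(4t)·(1,1) - cos(4t)·(-1,-2)).
General solution: c_1X_1 + c_2X_2.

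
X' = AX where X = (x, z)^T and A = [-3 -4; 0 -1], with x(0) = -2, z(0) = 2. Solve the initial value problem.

x(t) = -4e^(-t) + 2e^(-3t), z(t) = 2e^(-t)

Coefficient matrix A = [[-3, -4], [0, -1]].
Characteristic polynomial det(A - λI) = λ^2 + 4λ + 3 = 0.
Eigenvalues λ = -3, -1.
For λ=-3: (A-λI) row 1 is [0, -4], so an eigenvector is (1, 0).
For λ=-1: (A-λI) row 1 is [-2, -4], so an eigenvector is (2, -1).
General solution: C_1e^(-3t)(1,0) + C_2e^(-t)(2,-1).
Applying x(0)=-2, z(0)=2 gives C_1=2, C_2=-2.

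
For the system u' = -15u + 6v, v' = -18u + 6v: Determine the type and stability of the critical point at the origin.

stable node

A = [[-15,6],[-18,6]]; det(A-λI) = λ^2 + 9λ + 18.
λ = -3, -6: both negative.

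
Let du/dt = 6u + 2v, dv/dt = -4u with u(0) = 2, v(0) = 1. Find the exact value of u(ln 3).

378

A = [[6,2],[-4,0]]; eigenvalues λ = 4, 2.
Eigenvectors: (-1,1) for λ=4, (1,-2) for λ=2.
From the initial condition, c_1 = -5, c_2 = -3.
u(ln 3) = (-5)(3^4)(-1) + (-3)(3^2)(1) = 378.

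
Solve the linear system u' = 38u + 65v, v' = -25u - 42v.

u(t) = 3C_1e^(-2t)sin(5t) + 2C_1e^(-2t)cos(5t) + 2C_2e^(-2t)sin(5t) - 3C_2e^(-2t)cos(5t), v(t) = -2C_1e^(-2t)sin(5t) - C_1e^(-2t)cos(5t) - C_2e^(-2t)sin(5t) + 2C_2e^(-2t)cos(5t)

Coefficient matrix A = [[38, 65], [-25, -42]].
Characteristic polynomial det(A - λI) = λ^2 + 4λ + 29 = 0.
Eigenvalues λ = -2 ± 5i (complex conjugate pair).
For λ=-2+5i: an eigenvector is (2,-1) - i(3,-2) = (2 - 3i, -1 + 2i).
A real fundamental pair from Re and Im of e^((-2+5i)t)v: X_1 = e^(-2t)(cos(5t)·(2,-1) + sin(5t)·(3,-2)), X_2 = e^(-2t)(sin(5t)·(2,-1) - cos(5t)·(3,-2)).
General solution: C_1X_1 + C_2X_2.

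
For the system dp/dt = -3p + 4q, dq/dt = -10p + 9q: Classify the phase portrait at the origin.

A = [[-3,4],[-10,9]]; det(A-λI) = λ^2 - 6λ + 13.
λ = 3 ± 2i: positive real part.

unstable spiral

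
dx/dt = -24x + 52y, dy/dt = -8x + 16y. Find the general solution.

x(t) = 3C_1e^(-4t)sin(4t) + 2C_1e^(-4t)cos(4t) + 2C_2e^(-4t)sin(4t) - 3C_2e^(-4t)cos(4t), y(t) = C_1e^(-4t)sin(4t) + C_1e^(-4t)cos(4t) + C_2e^(-4t)sin(4t) - C_2e^(-4t)cos(4t)

Coefficient matrix A = [[-24, 52], [-8, 16]].
Characteristic polynomial det(A - λI) = λ^2 + 8λ + 32 = 0.
Eigenvalues λ = -4 ± 4i (complex conjugate pair).
For λ=-4+4i: an eigenvector is (2,1) - i(3,1) = (2 - 3i, 1 - i).
A real fundamental pair from Re and Im of e^((-4+4i)t)v: X_1 = e^(-4t)(cos(4t)·(2,1) + sin(4t)·(3,1)), X_2 = e^(-4t)(sin(4t)·(2,1) - cos(4t)·(3,1)).
General solution: C_1X_1 + C_2X_2.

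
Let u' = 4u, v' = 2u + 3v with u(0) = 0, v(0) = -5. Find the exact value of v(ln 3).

A = [[4,0],[2,3]]; eigenvalues λ = 3, 4.
Eigenvectors: (0,1) for λ=3, (-1,-2) for λ=4.
From the initial condition, c_1 = -5, c_2 = 0.
v(ln 3) = (-5)(3^3)(1) + (0)(3^4)(-2) = -135.

-135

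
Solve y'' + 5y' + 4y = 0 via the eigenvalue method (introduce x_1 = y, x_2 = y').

y(t) = c_1e^(-t) + c_2e^(-4t)

Let x_1 = y, x_2 = y'. Then x_1' = x_2 and x_2' = -4x_1 - 5x_2.
A = [[0,1],[-4,-5]]; det(A-λI) = λ^2 + 5λ + 4.
Eigenvalues λ = -1, -4 with eigenvectors (1,-1), (1,-4).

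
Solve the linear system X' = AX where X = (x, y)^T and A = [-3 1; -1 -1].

x(t) = K_1e^(-2t) + K_2te^(-2t) - K_2e^(-2t), y(t) = K_1e^(-2t) + K_2te^(-2t)

Coefficient matrix A = [[-3, 1], [-1, -1]].
Characteristic polynomial det(A - λI) = λ^2 + 4λ + 4 = 0.
Single eigenvalue λ = -2 with algebraic multiplicity 2.
Eigenvector v = (1,1); generalized eigenvector w with (A-λI)w=v is (-1,0).
General solution: e^(-2t)[K_1·v + K_2·(t·v + w)].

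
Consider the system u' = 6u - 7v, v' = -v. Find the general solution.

u(t) = -C_1e^(6t) + C_2e^(-t), v(t) = C_2e^(-t)

Coefficient matrix A = [[6, -7], [0, -1]].
Characteristic polynomial det(A - λI) = λ^2 - 5λ - 6 = 0.
Eigenvalues λ = 6, -1.
For λ=6: (A-λI) row 1 is [0, -7], so an eigenvector is (-1, 0).
For λ=-1: (A-λI) row 1 is [7, -7], so an eigenvector is (1, 1).
General solution: C_1e^(6t)(-1,0) + C_2e^(-t)(1,1).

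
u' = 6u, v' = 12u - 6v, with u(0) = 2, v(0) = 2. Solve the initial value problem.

u(t) = 2e^(6t), v(t) = 2e^(6t)

Coefficient matrix A = [[6, 0], [12, -6]].
Characteristic polynomial det(A - λI) = λ^2 - 36 = 0.
Eigenvalues λ = 6, -6.
For λ=6: (A-λI) row 2 is [12, -12], so an eigenvector is (-1, -1).
For λ=-6: (A-λI) row 1 is [12, 0], so an eigenvector is (0, 1).
General solution: c_1e^(6t)(-1,-1) + c_2e^(-6t)(0,1).
Applying u(0)=2, v(0)=2 gives c_1=-2, c_2=0.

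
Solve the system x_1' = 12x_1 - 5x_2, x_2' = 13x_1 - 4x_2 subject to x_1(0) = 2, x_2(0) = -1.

x_1(t) = 21e^(4t)sin(t) + 2e^(4t)cos(t), x_2(t) = 34e^(4t)sin(t) - e^(4t)cos(t)

Coefficient matrix A = [[12, -5], [13, -4]].
Characteristic polynomial det(A - λI) = λ^2 - 8λ + 17 = 0.
Eigenvalues λ = 4 ± i (complex conjugate pair).
For λ=4+i: an eigenvector is (1,2) - i(-2,-3) = (1 + 2i, 2 + 3i).
A real fundamental pair from Re and Im of e^((4+i)t)v: X_1 = e^(4t)(cos(t)·(1,2) + sin(t)·(-2,-3)), X_2 = e^(4t)(sin(t)·(1,2) - cos(t)·(-2,-3)).
General solution: c_1X_1 + c_2X_2.
Applying x_1(0)=2, x_2(0)=-1 gives c_1=-8, c_2=5.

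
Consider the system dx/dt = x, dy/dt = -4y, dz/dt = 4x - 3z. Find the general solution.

x(t) = K_1e^(t), y(t) = K_3e^(-4t), z(t) = K_1e^(t) + K_2e^(-3t)

Coefficient matrix A = [[1, 0, 0], [0, -4, 0], [4, 0, -3]].
det(A - λI) = 0 gives eigenvalues λ = 1, -3, -4.
For λ=1: eigenvector (1,0,1).
For λ=-3: eigenvector (0,0,1).
For λ=-4: eigenvector (0,1,0).
General solution: K_1e^(t)(1,0,1) + K_2e^(-3t)(0,0,1) + K_3e^(-4t)(0,1,0).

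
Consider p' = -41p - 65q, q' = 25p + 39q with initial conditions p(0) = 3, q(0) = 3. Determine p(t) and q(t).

p(t) = -63e^(-t)sin(5t) + 3e^(-t)cos(5t), q(t) = 39e^(-t)sin(5t) + 3e^(-t)cos(5t)

Coefficient matrix A = [[-41, -65], [25, 39]].
Characteristic polynomial det(A - λI) = λ^2 + 2λ + 26 = 0.
Eigenvalues λ = -1 ± 5i (complex conjugate pair).
For λ=-1+5i: an eigenvector is (2,-1) - i(-3,2) = (2 + 3i, -1 - 2i).
A real fundamental pair from Re and Im of e^((-1+5i)t)v: X_1 = e^(-t)(cos(5t)·(2,-1) + sin(5t)·(-3,2)), X_2 = e^(-t)(sin(5t)·(2,-1) - cos(5t)·(-3,2)).
General solution: C_1X_1 + C_2X_2.
Applying p(0)=3, q(0)=3 gives C_1=15, C_2=-9.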